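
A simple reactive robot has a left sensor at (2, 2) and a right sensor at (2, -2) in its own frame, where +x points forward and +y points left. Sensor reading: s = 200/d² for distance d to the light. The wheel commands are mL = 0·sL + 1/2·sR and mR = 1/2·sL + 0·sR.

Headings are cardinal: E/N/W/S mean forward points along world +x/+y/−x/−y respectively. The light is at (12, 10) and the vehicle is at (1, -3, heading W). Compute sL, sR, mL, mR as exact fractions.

100/197 20/29 10/29 50/197

left sensor world pos  = (-1, -5); dL² = 394
right sensor world pos = (-1, -1); dR² = 290
sL = 200/394 = 100/197
sR = 200/290 = 20/29
mL = 0·sL + 1/2·sR = 10/29
mR = 1/2·sL + 0·sR = 50/197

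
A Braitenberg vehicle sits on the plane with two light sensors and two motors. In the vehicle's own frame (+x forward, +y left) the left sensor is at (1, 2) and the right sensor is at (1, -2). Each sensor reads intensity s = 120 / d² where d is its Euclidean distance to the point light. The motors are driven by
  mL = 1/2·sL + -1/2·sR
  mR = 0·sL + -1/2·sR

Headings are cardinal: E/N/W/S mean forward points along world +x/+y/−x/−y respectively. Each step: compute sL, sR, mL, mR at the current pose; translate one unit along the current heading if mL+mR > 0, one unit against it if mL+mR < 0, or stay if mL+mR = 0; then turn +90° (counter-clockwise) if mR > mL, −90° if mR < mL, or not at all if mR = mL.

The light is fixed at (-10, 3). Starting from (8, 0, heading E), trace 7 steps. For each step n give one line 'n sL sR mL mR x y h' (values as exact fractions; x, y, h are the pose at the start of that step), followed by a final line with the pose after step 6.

n=0: pose=(8,0,E); sL=60/181, sR=60/193; mL=360/34933, mR=-30/193; mL+mR=-5070/34933 → advance -1; mR−mL=-30/181 → turn -1·90°
n=1: pose=(7,0,S); sL=120/377, sR=120/241; mL=-8160/90857, mR=-60/241; mL+mR=-30780/90857 → advance -1; mR−mL=-60/377 → turn -1·90°
n=2: pose=(7,1,W); sL=15/34, sR=15/32; mL=-15/1088, mR=-15/64; mL+mR=-135/544 → advance -1; mR−mL=-15/68 → turn -1·90°
n=3: pose=(8,1,N); sL=120/257, sR=120/401; mL=8640/103057, mR=-60/401; mL+mR=-6780/103057 → advance -1; mR−mL=-60/257 → turn -1·90°
n=4: pose=(8,0,E); sL=60/181, sR=60/193; mL=360/34933, mR=-30/193; mL+mR=-5070/34933 → advance -1; mR−mL=-30/181 → turn -1·90°
n=5: pose=(7,0,S); sL=120/377, sR=120/241; mL=-8160/90857, mR=-60/241; mL+mR=-30780/90857 → advance -1; mR−mL=-60/377 → turn -1·90°
n=6: pose=(7,1,W); sL=15/34, sR=15/32; mL=-15/1088, mR=-15/64; mL+mR=-135/544 → advance -1; mR−mL=-15/68 → turn -1·90°

0 60/181 60/193 360/34933 -30/193 8 0 E
1 120/377 120/241 -8160/90857 -60/241 7 0 S
2 15/34 15/32 -15/1088 -15/64 7 1 W
3 120/257 120/401 8640/103057 -60/401 8 1 N
4 60/181 60/193 360/34933 -30/193 8 0 E
5 120/377 120/241 -8160/90857 -60/241 7 0 S
6 15/34 15/32 -15/1088 -15/64 7 1 W
final 8 1 N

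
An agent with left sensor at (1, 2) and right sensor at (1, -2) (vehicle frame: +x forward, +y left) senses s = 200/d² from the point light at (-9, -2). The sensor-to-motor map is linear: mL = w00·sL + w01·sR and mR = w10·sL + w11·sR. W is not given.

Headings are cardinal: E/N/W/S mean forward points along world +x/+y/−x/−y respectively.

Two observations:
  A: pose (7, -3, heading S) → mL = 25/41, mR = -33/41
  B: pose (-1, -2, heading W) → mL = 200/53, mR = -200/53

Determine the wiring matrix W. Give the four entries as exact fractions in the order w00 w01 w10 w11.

1 0 -1/2 -1/2

obs A: pose=(7,-3,S) → sL=25/41, sR=1, mL=25/41, mR=-33/41
obs B: pose=(-1,-2,W) → sL=200/53, sR=200/53, mL=200/53, mR=-200/53
sensor matrix S = [[25/41, 1], [200/53, 200/53]]; det S = -3200/2173
solve [mL_A; mL_B] = S·[w00; w01] and [mR_A; mR_B] = S·[w10; w11]:
  w00 = 1, w01 = 0, w10 = -1/2, w11 = -1/2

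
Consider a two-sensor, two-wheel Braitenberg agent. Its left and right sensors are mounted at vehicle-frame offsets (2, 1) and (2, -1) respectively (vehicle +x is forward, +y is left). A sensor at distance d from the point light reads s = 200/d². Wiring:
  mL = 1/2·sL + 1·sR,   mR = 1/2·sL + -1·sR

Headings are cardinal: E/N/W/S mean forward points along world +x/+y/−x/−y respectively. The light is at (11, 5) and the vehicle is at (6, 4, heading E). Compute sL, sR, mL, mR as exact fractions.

200/9 200/13 3100/117 -500/117

left sensor world pos  = (8, 5); dL² = 9
right sensor world pos = (8, 3); dR² = 13
sL = 200/9 = 200/9
sR = 200/13 = 200/13
mL = 1/2·sL + 1·sR = 3100/117
mR = 1/2·sL + -1·sR = -500/117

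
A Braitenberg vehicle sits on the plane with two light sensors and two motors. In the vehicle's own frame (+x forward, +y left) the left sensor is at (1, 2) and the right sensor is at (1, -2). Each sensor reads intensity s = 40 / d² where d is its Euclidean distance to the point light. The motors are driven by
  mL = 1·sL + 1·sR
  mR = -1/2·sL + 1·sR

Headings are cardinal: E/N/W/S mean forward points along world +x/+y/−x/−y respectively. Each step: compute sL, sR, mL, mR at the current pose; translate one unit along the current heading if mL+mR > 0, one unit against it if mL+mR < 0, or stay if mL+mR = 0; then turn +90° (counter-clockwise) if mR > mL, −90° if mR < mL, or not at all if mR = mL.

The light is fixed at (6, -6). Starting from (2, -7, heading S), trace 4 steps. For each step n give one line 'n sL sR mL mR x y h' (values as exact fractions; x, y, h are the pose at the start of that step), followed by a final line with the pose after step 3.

n=0: pose=(2,-7,S); sL=5, sR=1; mL=6, mR=-3/2; mL+mR=9/2 → advance +1; mR−mL=-15/2 → turn -1·90°
n=1: pose=(2,-8,W); sL=40/41, sR=8/5; mL=528/205, mR=228/205; mL+mR=756/205 → advance +1; mR−mL=-60/41 → turn -1·90°
n=2: pose=(1,-8,N); sL=4/5, sR=4; mL=24/5, mR=18/5; mL+mR=42/5 → advance +1; mR−mL=-6/5 → turn -1·90°
n=3: pose=(1,-7,E); sL=40/17, sR=8/5; mL=336/85, mR=36/85; mL+mR=372/85 → advance +1; mR−mL=-60/17 → turn -1·90°

0 5 1 6 -3/2 2 -7 S
1 40/41 8/5 528/205 228/205 2 -8 W
2 4/5 4 24/5 18/5 1 -8 N
3 40/17 8/5 336/85 36/85 1 -7 E
final 2 -7 S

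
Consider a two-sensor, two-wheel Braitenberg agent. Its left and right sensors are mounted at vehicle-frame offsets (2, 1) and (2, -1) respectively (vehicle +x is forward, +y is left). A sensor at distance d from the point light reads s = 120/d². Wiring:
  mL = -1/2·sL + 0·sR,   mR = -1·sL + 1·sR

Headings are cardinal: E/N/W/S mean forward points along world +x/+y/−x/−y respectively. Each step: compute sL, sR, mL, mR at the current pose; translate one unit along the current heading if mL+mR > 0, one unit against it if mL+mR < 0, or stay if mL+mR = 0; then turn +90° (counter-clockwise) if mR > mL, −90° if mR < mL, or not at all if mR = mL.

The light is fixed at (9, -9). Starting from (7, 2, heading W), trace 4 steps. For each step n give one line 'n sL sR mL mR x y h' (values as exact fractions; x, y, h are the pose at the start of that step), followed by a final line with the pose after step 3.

0 30/29 3/4 -15/29 -33/116 7 2 W
1 40/27 24/17 -20/27 -32/459 8 2 S
2 12/17 60/61 -6/17 288/1037 8 3 E
3 24/41 120/197 -12/41 192/8077 7 3 N
final 7 2 W

n=0: pose=(7,2,W); sL=30/29, sR=3/4; mL=-15/29, mR=-33/116; mL+mR=-93/116 → advance -1; mR−mL=27/116 → turn +1·90°
n=1: pose=(8,2,S); sL=40/27, sR=24/17; mL=-20/27, mR=-32/459; mL+mR=-124/153 → advance -1; mR−mL=308/459 → turn +1·90°
n=2: pose=(8,3,E); sL=12/17, sR=60/61; mL=-6/17, mR=288/1037; mL+mR=-78/1037 → advance -1; mR−mL=654/1037 → turn +1·90°
n=3: pose=(7,3,N); sL=24/41, sR=120/197; mL=-12/41, mR=192/8077; mL+mR=-2172/8077 → advance -1; mR−mL=2556/8077 → turn +1·90°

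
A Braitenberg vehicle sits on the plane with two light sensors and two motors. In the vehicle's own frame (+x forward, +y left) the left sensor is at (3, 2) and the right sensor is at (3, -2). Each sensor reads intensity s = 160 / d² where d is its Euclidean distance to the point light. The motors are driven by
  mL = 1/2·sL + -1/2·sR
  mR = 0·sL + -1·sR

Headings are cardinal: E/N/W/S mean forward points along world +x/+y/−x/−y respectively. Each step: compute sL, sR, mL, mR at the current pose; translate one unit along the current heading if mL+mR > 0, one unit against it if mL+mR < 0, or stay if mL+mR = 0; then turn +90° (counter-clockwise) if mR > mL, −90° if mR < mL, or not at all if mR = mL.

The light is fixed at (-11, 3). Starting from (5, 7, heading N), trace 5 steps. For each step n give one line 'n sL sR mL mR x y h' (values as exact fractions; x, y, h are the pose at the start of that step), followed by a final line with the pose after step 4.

0 32/49 160/373 2048/18277 -160/373 5 7 N
1 80/193 80/181 -480/34933 -80/181 5 6 E
2 160/289 160/169 -9600/48841 -160/169 4 6 S
3 40/37 8/9 32/333 -8/9 4 7 W
4 32/49 160/373 2048/18277 -160/373 5 7 N
final 5 6 E

n=0: pose=(5,7,N); sL=32/49, sR=160/373; mL=2048/18277, mR=-160/373; mL+mR=-5792/18277 → advance -1; mR−mL=-9888/18277 → turn -1·90°
n=1: pose=(5,6,E); sL=80/193, sR=80/181; mL=-480/34933, mR=-80/181; mL+mR=-15920/34933 → advance -1; mR−mL=-14960/34933 → turn -1·90°
n=2: pose=(4,6,S); sL=160/289, sR=160/169; mL=-9600/48841, mR=-160/169; mL+mR=-55840/48841 → advance -1; mR−mL=-36640/48841 → turn -1·90°
n=3: pose=(4,7,W); sL=40/37, sR=8/9; mL=32/333, mR=-8/9; mL+mR=-88/111 → advance -1; mR−mL=-328/333 → turn -1·90°
n=4: pose=(5,7,N); sL=32/49, sR=160/373; mL=2048/18277, mR=-160/373; mL+mR=-5792/18277 → advance -1; mR−mL=-9888/18277 → turn -1·90°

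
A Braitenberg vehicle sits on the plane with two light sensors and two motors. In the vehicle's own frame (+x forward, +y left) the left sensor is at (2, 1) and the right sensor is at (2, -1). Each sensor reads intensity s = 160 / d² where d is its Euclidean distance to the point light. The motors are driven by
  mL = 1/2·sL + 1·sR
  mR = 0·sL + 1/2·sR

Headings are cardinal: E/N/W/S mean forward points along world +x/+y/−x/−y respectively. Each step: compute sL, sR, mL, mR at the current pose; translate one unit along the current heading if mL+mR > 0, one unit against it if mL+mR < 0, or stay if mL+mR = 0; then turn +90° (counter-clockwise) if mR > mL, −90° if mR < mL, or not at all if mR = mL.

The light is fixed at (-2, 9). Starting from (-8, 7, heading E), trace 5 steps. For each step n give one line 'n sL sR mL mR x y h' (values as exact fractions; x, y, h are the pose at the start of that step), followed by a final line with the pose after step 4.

n=0: pose=(-8,7,E); sL=160/17, sR=32/5; mL=944/85, mR=16/5; mL+mR=1216/85 → advance +1; mR−mL=-672/85 → turn -1·90°
n=1: pose=(-7,7,S); sL=5, sR=40/13; mL=145/26, mR=20/13; mL+mR=185/26 → advance +1; mR−mL=-105/26 → turn -1·90°
n=2: pose=(-7,6,W); sL=32/13, sR=160/53; mL=2928/689, mR=80/53; mL+mR=3968/689 → advance +1; mR−mL=-1888/689 → turn -1·90°
n=3: pose=(-8,6,N); sL=16/5, sR=80/13; mL=504/65, mR=40/13; mL+mR=704/65 → advance +1; mR−mL=-304/65 → turn -1·90°
n=4: pose=(-8,7,E); sL=160/17, sR=32/5; mL=944/85, mR=16/5; mL+mR=1216/85 → advance +1; mR−mL=-672/85 → turn -1·90°

0 160/17 32/5 944/85 16/5 -8 7 E
1 5 40/13 145/26 20/13 -7 7 S
2 32/13 160/53 2928/689 80/53 -7 6 W
3 16/5 80/13 504/65 40/13 -8 6 N
4 160/17 32/5 944/85 16/5 -8 7 E
final -7 7 S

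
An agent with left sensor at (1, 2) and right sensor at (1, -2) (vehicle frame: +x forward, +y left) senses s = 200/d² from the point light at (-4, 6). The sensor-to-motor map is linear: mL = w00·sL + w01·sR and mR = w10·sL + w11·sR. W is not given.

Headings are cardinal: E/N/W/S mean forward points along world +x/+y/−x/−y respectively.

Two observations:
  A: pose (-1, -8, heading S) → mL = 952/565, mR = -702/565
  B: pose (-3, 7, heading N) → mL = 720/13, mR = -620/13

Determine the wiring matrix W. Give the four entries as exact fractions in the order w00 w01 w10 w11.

1 1 -1 -1/2

obs A: pose=(-1,-8,S) → sL=4/5, sR=100/113, mL=952/565, mR=-702/565
obs B: pose=(-3,7,N) → sL=40, sR=200/13, mL=720/13, mR=-620/13
sensor matrix S = [[4/5, 100/113], [40, 200/13]]; det S = -33920/1469
solve [mL_A; mL_B] = S·[w00; w01] and [mR_A; mR_B] = S·[w10; w11]:
  w00 = 1, w01 = 1, w10 = -1, w11 = -1/2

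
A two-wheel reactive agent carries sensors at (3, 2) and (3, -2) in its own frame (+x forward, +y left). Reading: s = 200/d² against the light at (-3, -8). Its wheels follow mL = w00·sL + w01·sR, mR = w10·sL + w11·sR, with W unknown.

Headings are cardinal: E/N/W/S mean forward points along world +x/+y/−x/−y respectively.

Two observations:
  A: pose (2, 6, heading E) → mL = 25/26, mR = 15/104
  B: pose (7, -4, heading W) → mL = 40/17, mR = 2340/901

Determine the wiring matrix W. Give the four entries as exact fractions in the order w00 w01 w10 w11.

0 1 1 -1/2

obs A: pose=(2,6,E) → sL=5/8, sR=25/26, mL=25/26, mR=15/104
obs B: pose=(7,-4,W) → sL=200/53, sR=40/17, mL=40/17, mR=2340/901
sensor matrix S = [[5/8, 25/26], [200/53, 40/17]]; det S = -25275/11713
solve [mL_A; mL_B] = S·[w00; w01] and [mR_A; mR_B] = S·[w10; w11]:
  w00 = 0, w01 = 1, w10 = 1, w11 = -1/2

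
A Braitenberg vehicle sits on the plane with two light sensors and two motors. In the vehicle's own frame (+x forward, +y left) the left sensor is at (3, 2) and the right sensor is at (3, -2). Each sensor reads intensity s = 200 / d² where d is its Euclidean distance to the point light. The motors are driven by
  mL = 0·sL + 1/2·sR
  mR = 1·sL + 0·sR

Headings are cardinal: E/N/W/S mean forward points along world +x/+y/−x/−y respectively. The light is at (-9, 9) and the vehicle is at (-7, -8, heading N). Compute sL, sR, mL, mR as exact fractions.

50/49 50/53 25/53 50/49

left sensor world pos  = (-9, -5); dL² = 196
right sensor world pos = (-5, -5); dR² = 212
sL = 200/196 = 50/49
sR = 200/212 = 50/53
mL = 0·sL + 1/2·sR = 25/53
mR = 1·sL + 0·sR = 50/49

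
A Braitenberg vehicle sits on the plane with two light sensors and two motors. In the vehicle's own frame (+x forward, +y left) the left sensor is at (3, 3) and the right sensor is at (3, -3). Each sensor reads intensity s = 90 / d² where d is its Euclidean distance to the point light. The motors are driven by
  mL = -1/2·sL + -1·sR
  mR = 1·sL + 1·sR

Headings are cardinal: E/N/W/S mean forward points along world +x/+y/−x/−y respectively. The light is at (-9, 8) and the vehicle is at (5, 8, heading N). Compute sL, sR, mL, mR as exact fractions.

left sensor world pos  = (2, 11); dL² = 130
right sensor world pos = (8, 11); dR² = 298
sL = 90/130 = 9/13
sR = 90/298 = 45/149
mL = -1/2·sL + -1·sR = -2511/3874
mR = 1·sL + 1·sR = 1926/1937

9/13 45/149 -2511/3874 1926/1937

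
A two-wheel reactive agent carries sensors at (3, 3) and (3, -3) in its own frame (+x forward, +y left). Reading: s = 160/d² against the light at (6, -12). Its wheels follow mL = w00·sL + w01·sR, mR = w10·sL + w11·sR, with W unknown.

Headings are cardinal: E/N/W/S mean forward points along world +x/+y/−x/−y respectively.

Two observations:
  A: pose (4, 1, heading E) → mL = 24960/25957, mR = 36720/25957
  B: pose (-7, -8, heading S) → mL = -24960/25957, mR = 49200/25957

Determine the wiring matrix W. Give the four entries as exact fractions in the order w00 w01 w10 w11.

-1 1 1 1/2

obs A: pose=(4,1,E) → sL=160/257, sR=160/101, mL=24960/25957, mR=36720/25957
obs B: pose=(-7,-8,S) → sL=160/101, sR=160/257, mL=-24960/25957, mR=49200/25957
sensor matrix S = [[160/257, 160/101], [160/101, 160/257]]; det S = -1429708800/673765849
solve [mL_A; mL_B] = S·[w00; w01] and [mR_A; mR_B] = S·[w10; w11]:
  w00 = -1, w01 = 1, w10 = 1, w11 = 1/2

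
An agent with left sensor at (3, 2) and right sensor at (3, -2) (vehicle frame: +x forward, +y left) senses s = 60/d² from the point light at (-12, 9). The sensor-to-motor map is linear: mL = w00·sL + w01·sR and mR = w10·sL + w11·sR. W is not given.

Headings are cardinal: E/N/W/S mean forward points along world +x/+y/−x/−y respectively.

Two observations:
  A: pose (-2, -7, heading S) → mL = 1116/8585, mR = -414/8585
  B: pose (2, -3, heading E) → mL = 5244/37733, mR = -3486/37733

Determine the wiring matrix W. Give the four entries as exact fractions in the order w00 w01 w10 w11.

obs A: pose=(-2,-7,S) → sL=12/101, sR=12/85, mL=1116/8585, mR=-414/8585
obs B: pose=(2,-3,E) → sL=60/389, sR=12/97, mL=5244/37733, mR=-3486/37733
sensor matrix S = [[12/101, 12/85], [60/389, 12/97]]; det S = -458496/64787561
solve [mL_A; mL_B] = S·[w00; w01] and [mR_A; mR_B] = S·[w10; w11]:
  w00 = 1/2, w01 = 1/2, w10 = -1, w11 = 1/2

1/2 1/2 -1 1/2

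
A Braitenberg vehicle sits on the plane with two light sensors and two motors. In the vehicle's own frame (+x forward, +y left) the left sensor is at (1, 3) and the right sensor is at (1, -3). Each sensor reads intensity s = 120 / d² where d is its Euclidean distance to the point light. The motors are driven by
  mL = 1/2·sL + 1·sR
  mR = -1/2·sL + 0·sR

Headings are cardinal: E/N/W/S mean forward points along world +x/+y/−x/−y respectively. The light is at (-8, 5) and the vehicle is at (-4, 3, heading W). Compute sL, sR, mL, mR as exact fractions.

60/17 12 234/17 -30/17

left sensor world pos  = (-5, 0); dL² = 34
right sensor world pos = (-5, 6); dR² = 10
sL = 120/34 = 60/17
sR = 120/10 = 12
mL = 1/2·sL + 1·sR = 234/17
mR = -1/2·sL + 0·sR = -30/17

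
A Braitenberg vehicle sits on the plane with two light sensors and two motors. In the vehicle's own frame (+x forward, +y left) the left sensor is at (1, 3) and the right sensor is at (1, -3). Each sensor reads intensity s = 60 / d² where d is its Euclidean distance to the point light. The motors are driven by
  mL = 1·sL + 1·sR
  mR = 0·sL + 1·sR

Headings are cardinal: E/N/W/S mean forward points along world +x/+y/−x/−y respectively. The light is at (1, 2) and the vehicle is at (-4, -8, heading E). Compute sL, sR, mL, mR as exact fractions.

left sensor world pos  = (-3, -5); dL² = 65
right sensor world pos = (-3, -11); dR² = 185
sL = 60/65 = 12/13
sR = 60/185 = 12/37
mL = 1·sL + 1·sR = 600/481
mR = 0·sL + 1·sR = 12/37

12/13 12/37 600/481 12/37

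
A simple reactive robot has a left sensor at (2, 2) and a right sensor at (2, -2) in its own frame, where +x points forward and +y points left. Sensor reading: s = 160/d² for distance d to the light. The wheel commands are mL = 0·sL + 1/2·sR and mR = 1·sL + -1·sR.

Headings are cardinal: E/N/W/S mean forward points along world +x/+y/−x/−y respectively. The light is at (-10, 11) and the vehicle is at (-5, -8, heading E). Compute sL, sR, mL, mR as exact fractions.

80/169 16/49 8/49 1216/8281

left sensor world pos  = (-3, -6); dL² = 338
right sensor world pos = (-3, -10); dR² = 490
sL = 160/338 = 80/169
sR = 160/490 = 16/49
mL = 0·sL + 1/2·sR = 8/49
mR = 1·sL + -1·sR = 1216/8281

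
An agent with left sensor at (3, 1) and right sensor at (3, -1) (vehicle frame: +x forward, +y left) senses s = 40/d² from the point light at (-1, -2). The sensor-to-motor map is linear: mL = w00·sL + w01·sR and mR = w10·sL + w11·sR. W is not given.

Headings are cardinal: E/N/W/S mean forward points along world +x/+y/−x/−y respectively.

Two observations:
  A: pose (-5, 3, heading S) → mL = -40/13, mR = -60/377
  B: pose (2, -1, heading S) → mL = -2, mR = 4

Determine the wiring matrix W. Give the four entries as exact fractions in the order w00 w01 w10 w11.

-1 0 -1/2 1

obs A: pose=(-5,3,S) → sL=40/13, sR=40/29, mL=-40/13, mR=-60/377
obs B: pose=(2,-1,S) → sL=2, sR=5, mL=-2, mR=4
sensor matrix S = [[40/13, 40/29], [2, 5]]; det S = 4760/377
solve [mL_A; mL_B] = S·[w00; w01] and [mR_A; mR_B] = S·[w10; w11]:
  w00 = -1, w01 = 0, w10 = -1/2, w11 = 1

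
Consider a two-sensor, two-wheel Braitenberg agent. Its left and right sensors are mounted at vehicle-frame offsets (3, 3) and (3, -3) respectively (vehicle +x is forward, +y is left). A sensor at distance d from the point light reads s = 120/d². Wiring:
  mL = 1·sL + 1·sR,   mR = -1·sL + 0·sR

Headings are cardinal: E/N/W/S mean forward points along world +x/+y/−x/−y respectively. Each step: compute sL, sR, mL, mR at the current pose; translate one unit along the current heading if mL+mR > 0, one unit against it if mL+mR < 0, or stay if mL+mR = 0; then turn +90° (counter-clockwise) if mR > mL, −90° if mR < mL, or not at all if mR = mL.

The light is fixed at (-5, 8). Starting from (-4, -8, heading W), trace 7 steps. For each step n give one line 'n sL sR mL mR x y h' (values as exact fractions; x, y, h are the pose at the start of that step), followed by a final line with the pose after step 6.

0 24/73 120/173 12912/12629 -24/73 -4 -8 W
1 60/89 60/89 120/89 -60/89 -5 -8 N
2 40/51 40/111 720/629 -40/51 -5 -7 E
3 6/17 15/41 501/697 -6/17 -4 -7 S
4 24/73 120/173 12912/12629 -24/73 -4 -8 W
5 60/89 60/89 120/89 -60/89 -5 -8 N
6 40/51 40/111 720/629 -40/51 -5 -7 E
final -4 -7 S

n=0: pose=(-4,-8,W); sL=24/73, sR=120/173; mL=12912/12629, mR=-24/73; mL+mR=120/173 → advance +1; mR−mL=-17064/12629 → turn -1·90°
n=1: pose=(-5,-8,N); sL=60/89, sR=60/89; mL=120/89, mR=-60/89; mL+mR=60/89 → advance +1; mR−mL=-180/89 → turn -1·90°
n=2: pose=(-5,-7,E); sL=40/51, sR=40/111; mL=720/629, mR=-40/51; mL+mR=40/111 → advance +1; mR−mL=-3640/1887 → turn -1·90°
n=3: pose=(-4,-7,S); sL=6/17, sR=15/41; mL=501/697, mR=-6/17; mL+mR=15/41 → advance +1; mR−mL=-747/697 → turn -1·90°
n=4: pose=(-4,-8,W); sL=24/73, sR=120/173; mL=12912/12629, mR=-24/73; mL+mR=120/173 → advance +1; mR−mL=-17064/12629 → turn -1·90°
n=5: pose=(-5,-8,N); sL=60/89, sR=60/89; mL=120/89, mR=-60/89; mL+mR=60/89 → advance +1; mR−mL=-180/89 → turn -1·90°
n=6: pose=(-5,-7,E); sL=40/51, sR=40/111; mL=720/629, mR=-40/51; mL+mR=40/111 → advance +1; mR−mL=-3640/1887 → turn -1·90°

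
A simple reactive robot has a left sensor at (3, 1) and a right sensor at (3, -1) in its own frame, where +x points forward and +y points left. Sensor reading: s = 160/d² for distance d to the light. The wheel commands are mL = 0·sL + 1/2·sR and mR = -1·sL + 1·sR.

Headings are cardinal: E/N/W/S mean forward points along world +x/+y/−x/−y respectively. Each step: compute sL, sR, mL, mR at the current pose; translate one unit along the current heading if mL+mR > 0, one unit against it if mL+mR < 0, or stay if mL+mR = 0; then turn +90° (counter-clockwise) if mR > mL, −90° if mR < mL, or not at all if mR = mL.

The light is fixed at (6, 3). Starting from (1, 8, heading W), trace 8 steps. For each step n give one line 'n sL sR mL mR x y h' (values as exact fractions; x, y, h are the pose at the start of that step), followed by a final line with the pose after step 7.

n=0: pose=(1,8,W); sL=2, sR=8/5; mL=4/5, mR=-2/5; mL+mR=2/5 → advance +1; mR−mL=-6/5 → turn -1·90°
n=1: pose=(0,8,N); sL=160/113, sR=160/89; mL=80/89, mR=3840/10057; mL+mR=12880/10057 → advance +1; mR−mL=-5200/10057 → turn -1·90°
n=2: pose=(0,9,E); sL=80/29, sR=80/17; mL=40/17, mR=960/493; mL+mR=2120/493 → advance +1; mR−mL=-200/493 → turn -1·90°
n=3: pose=(1,9,S); sL=32/5, sR=32/9; mL=16/9, mR=-128/45; mL+mR=-16/15 → advance -1; mR−mL=-208/45 → turn -1·90°
n=4: pose=(1,10,W); sL=8/5, sR=5/4; mL=5/8, mR=-7/20; mL+mR=11/40 → advance +1; mR−mL=-39/40 → turn -1·90°
n=5: pose=(0,10,N); sL=160/149, sR=32/25; mL=16/25, mR=768/3725; mL+mR=3152/3725 → advance +1; mR−mL=-1616/3725 → turn -1·90°
n=6: pose=(0,11,E); sL=16/9, sR=80/29; mL=40/29, mR=256/261; mL+mR=616/261 → advance +1; mR−mL=-104/261 → turn -1·90°
n=7: pose=(1,11,S); sL=160/41, sR=160/61; mL=80/61, mR=-3200/2501; mL+mR=80/2501 → advance +1; mR−mL=-6480/2501 → turn -1·90°

0 2 8/5 4/5 -2/5 1 8 W
1 160/113 160/89 80/89 3840/10057 0 8 N
2 80/29 80/17 40/17 960/493 0 9 E
3 32/5 32/9 16/9 -128/45 1 9 S
4 8/5 5/4 5/8 -7/20 1 10 W
5 160/149 32/25 16/25 768/3725 0 10 N
6 16/9 80/29 40/29 256/261 0 11 E
7 160/41 160/61 80/61 -3200/2501 1 11 S
final 1 10 W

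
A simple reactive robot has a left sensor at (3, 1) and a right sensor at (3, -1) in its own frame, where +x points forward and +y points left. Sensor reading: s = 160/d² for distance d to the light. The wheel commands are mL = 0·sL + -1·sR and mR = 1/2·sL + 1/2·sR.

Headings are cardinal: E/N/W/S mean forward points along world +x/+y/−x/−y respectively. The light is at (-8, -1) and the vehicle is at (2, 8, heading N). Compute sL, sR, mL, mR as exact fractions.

32/45 32/53 -32/53 1568/2385

left sensor world pos  = (1, 11); dL² = 225
right sensor world pos = (3, 11); dR² = 265
sL = 160/225 = 32/45
sR = 160/265 = 32/53
mL = 0·sL + -1·sR = -32/53
mR = 1/2·sL + 1/2·sR = 1568/2385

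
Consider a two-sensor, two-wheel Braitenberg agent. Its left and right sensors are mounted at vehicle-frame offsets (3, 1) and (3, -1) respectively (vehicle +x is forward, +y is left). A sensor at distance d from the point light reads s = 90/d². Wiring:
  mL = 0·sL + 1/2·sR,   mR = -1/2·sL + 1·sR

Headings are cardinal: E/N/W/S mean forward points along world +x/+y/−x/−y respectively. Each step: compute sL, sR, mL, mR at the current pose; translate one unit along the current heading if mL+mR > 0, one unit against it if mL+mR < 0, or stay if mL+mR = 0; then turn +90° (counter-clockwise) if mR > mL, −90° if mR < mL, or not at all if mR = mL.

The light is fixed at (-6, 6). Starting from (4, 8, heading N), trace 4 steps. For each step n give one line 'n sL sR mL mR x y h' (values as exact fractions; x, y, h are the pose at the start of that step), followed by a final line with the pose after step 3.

n=0: pose=(4,8,N); sL=45/53, sR=45/73; mL=45/146, mR=1485/7738; mL+mR=1935/3869 → advance +1; mR−mL=-450/3869 → turn -1·90°
n=1: pose=(4,9,E); sL=18/37, sR=90/173; mL=45/173, mR=1773/6401; mL+mR=3438/6401 → advance +1; mR−mL=108/6401 → turn +1·90°
n=2: pose=(5,9,N); sL=45/68, sR=1/2; mL=1/4, mR=23/136; mL+mR=57/136 → advance +1; mR−mL=-11/136 → turn -1·90°
n=3: pose=(5,10,E); sL=90/221, sR=18/41; mL=9/41, mR=2133/9061; mL+mR=4122/9061 → advance +1; mR−mL=144/9061 → turn +1·90°

0 45/53 45/73 45/146 1485/7738 4 8 N
1 18/37 90/173 45/173 1773/6401 4 9 E
2 45/68 1/2 1/4 23/136 5 9 N
3 90/221 18/41 9/41 2133/9061 5 10 E
final 6 10 N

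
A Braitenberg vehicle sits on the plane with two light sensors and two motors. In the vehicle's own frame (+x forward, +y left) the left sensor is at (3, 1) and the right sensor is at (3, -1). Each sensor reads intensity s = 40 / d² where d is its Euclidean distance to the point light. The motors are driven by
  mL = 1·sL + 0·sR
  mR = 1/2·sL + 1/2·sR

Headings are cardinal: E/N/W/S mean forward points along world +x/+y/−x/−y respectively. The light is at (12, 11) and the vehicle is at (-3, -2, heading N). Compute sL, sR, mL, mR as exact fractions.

left sensor world pos  = (-4, 1); dL² = 356
right sensor world pos = (-2, 1); dR² = 296
sL = 40/356 = 10/89
sR = 40/296 = 5/37
mL = 1·sL + 0·sR = 10/89
mR = 1/2·sL + 1/2·sR = 815/6586

10/89 5/37 10/89 815/6586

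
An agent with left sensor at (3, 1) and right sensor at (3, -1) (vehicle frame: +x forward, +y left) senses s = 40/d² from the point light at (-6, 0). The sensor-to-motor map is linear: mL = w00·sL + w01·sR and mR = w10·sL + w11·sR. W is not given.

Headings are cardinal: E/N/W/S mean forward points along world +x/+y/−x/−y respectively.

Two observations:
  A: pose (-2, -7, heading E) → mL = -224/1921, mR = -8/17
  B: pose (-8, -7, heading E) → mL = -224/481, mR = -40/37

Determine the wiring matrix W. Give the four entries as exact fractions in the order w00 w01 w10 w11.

obs A: pose=(-2,-7,E) → sL=8/17, sR=40/113, mL=-224/1921, mR=-8/17
obs B: pose=(-8,-7,E) → sL=40/37, sR=8/13, mL=-224/481, mR=-40/37
sensor matrix S = [[8/17, 40/113], [40/37, 8/13]]; det S = -86016/924001
solve [mL_A; mL_B] = S·[w00; w01] and [mR_A; mR_B] = S·[w10; w11]:
  w00 = -1, w01 = 1, w10 = -1, w11 = 0

-1 1 -1 0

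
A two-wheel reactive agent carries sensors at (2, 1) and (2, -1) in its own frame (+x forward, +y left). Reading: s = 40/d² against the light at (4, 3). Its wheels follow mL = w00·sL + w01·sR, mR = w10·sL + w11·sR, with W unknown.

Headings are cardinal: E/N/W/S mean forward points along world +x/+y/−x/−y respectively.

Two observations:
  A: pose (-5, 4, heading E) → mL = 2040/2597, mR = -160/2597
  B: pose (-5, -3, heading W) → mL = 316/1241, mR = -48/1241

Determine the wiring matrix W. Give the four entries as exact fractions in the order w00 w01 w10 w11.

obs A: pose=(-5,4,E) → sL=40/53, sR=40/49, mL=2040/2597, mR=-160/2597
obs B: pose=(-5,-3,W) → sL=4/17, sR=20/73, mL=316/1241, mR=-48/1241
sensor matrix S = [[40/53, 40/49], [4/17, 20/73]]; det S = 47360/3222877
solve [mL_A; mL_B] = S·[w00; w01] and [mR_A; mR_B] = S·[w10; w11]:
  w00 = 1/2, w01 = 1/2, w10 = 1, w11 = -1

1/2 1/2 1 -1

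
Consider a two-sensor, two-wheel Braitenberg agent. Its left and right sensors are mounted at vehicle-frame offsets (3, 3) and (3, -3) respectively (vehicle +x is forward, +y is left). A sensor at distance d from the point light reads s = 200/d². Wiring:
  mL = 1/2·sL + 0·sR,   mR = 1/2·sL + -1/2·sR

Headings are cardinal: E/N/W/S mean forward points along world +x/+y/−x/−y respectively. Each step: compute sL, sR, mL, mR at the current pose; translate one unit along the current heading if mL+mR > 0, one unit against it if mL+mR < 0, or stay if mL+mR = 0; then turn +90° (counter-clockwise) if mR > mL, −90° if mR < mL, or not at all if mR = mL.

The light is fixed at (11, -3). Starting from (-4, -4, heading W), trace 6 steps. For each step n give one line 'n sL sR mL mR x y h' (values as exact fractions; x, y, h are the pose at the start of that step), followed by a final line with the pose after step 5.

0 10/17 25/41 5/17 -15/1394 -4 -4 W
1 40/73 200/173 20/73 -3840/12629 -5 -4 N
2 20/17 100/97 10/17 120/1649 -5 -5 E
3 200/169 200/349 100/169 18000/58981 -4 -5 S
4 5/9 50/81 5/18 -5/162 -4 -6 W
5 200/361 200/169 100/361 -19200/61009 -5 -6 N
final -5 -7 E

n=0: pose=(-4,-4,W); sL=10/17, sR=25/41; mL=5/17, mR=-15/1394; mL+mR=395/1394 → advance +1; mR−mL=-25/82 → turn -1·90°
n=1: pose=(-5,-4,N); sL=40/73, sR=200/173; mL=20/73, mR=-3840/12629; mL+mR=-380/12629 → advance -1; mR−mL=-100/173 → turn -1·90°
n=2: pose=(-5,-5,E); sL=20/17, sR=100/97; mL=10/17, mR=120/1649; mL+mR=1090/1649 → advance +1; mR−mL=-50/97 → turn -1·90°
n=3: pose=(-4,-5,S); sL=200/169, sR=200/349; mL=100/169, mR=18000/58981; mL+mR=52900/58981 → advance +1; mR−mL=-100/349 → turn -1·90°
n=4: pose=(-4,-6,W); sL=5/9, sR=50/81; mL=5/18, mR=-5/162; mL+mR=20/81 → advance +1; mR−mL=-25/81 → turn -1·90°
n=5: pose=(-5,-6,N); sL=200/361, sR=200/169; mL=100/361, mR=-19200/61009; mL+mR=-2300/61009 → advance -1; mR−mL=-100/169 → turn -1·90°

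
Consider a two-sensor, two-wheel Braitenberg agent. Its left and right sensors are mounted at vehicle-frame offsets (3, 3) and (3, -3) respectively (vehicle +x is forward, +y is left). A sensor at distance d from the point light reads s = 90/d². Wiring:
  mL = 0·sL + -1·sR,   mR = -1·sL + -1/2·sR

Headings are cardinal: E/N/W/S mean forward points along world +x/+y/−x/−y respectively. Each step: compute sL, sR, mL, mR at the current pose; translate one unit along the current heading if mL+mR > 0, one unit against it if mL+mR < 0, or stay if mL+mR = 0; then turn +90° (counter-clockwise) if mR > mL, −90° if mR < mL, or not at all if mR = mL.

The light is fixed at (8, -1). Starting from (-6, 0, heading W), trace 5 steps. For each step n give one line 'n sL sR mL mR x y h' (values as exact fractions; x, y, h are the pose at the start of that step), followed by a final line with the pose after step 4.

0 90/293 18/61 -18/61 -8127/17873 -6 0 W
1 45/136 45/58 -45/58 -2835/3944 -5 0 N
2 18/53 18/53 -18/53 -27/53 -5 -1 W
3 5/13 1 -1 -23/26 -4 -1 N
4 90/241 90/229 -90/229 -31455/55189 -4 -2 W
final -3 -2 N

n=0: pose=(-6,0,W); sL=90/293, sR=18/61; mL=-18/61, mR=-8127/17873; mL+mR=-13401/17873 → advance -1; mR−mL=-2853/17873 → turn -1·90°
n=1: pose=(-5,0,N); sL=45/136, sR=45/58; mL=-45/58, mR=-2835/3944; mL+mR=-5895/3944 → advance -1; mR−mL=225/3944 → turn +1·90°
n=2: pose=(-5,-1,W); sL=18/53, sR=18/53; mL=-18/53, mR=-27/53; mL+mR=-45/53 → advance -1; mR−mL=-9/53 → turn -1·90°
n=3: pose=(-4,-1,N); sL=5/13, sR=1; mL=-1, mR=-23/26; mL+mR=-49/26 → advance -1; mR−mL=3/26 → turn +1·90°
n=4: pose=(-4,-2,W); sL=90/241, sR=90/229; mL=-90/229, mR=-31455/55189; mL+mR=-53145/55189 → advance -1; mR−mL=-9765/55189 → turn -1·90°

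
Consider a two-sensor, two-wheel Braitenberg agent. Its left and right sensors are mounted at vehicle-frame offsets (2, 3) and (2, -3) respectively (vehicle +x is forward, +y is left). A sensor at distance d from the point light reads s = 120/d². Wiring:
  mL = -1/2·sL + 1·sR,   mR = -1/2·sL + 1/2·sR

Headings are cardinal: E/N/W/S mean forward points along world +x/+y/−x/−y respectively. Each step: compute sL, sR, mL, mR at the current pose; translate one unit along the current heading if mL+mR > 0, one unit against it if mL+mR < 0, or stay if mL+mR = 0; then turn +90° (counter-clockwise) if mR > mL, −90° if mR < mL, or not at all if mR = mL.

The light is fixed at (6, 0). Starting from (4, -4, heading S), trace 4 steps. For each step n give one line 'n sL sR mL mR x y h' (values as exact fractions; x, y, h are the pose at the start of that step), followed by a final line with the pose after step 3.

0 120/37 120/61 780/2257 -1440/2257 4 -4 S
1 30/13 15/2 165/26 135/52 4 -3 W
2 120/37 120 4380/37 2160/37 3 -3 N
3 60 60/13 -330/13 -360/13 3 -2 E
final 2 -2 S

n=0: pose=(4,-4,S); sL=120/37, sR=120/61; mL=780/2257, mR=-1440/2257; mL+mR=-660/2257 → advance -1; mR−mL=-60/61 → turn -1·90°
n=1: pose=(4,-3,W); sL=30/13, sR=15/2; mL=165/26, mR=135/52; mL+mR=465/52 → advance +1; mR−mL=-15/4 → turn -1·90°
n=2: pose=(3,-3,N); sL=120/37, sR=120; mL=4380/37, mR=2160/37; mL+mR=6540/37 → advance +1; mR−mL=-60 → turn -1·90°
n=3: pose=(3,-2,E); sL=60, sR=60/13; mL=-330/13, mR=-360/13; mL+mR=-690/13 → advance -1; mR−mL=-30/13 → turn -1·90°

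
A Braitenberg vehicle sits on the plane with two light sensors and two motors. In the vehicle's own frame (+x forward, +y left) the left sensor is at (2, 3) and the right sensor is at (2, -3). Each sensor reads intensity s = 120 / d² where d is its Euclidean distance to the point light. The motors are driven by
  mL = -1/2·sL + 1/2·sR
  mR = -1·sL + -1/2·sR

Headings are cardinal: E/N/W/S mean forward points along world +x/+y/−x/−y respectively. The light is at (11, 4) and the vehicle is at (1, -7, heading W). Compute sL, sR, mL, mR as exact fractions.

left sensor world pos  = (-1, -10); dL² = 340
right sensor world pos = (-1, -4); dR² = 208
sL = 120/340 = 6/17
sR = 120/208 = 15/26
mL = -1/2·sL + 1/2·sR = 99/884
mR = -1·sL + -1/2·sR = -567/884

6/17 15/26 99/884 -567/884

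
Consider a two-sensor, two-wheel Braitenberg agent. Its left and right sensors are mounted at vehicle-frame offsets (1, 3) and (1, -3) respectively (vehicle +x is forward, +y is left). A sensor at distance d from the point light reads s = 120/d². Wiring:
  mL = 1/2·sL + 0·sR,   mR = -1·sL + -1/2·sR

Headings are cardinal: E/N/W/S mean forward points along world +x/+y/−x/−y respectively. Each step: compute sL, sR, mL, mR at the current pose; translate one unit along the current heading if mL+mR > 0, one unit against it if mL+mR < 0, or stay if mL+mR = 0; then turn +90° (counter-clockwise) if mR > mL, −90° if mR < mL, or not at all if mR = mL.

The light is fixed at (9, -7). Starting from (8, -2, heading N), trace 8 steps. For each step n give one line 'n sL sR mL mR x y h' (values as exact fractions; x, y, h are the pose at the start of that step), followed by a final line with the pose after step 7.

0 30/13 3 15/13 -99/26 8 -2 N
1 120/49 120 60/49 -3060/49 8 -3 E
2 12 60/17 6 -234/17 7 -3 S
3 120/13 120/73 60/13 -9540/949 7 -2 W
4 30/13 3 15/13 -99/26 8 -2 N
5 120/49 120 60/49 -3060/49 8 -3 E
6 12 60/17 6 -234/17 7 -3 S
7 120/13 120/73 60/13 -9540/949 7 -2 W
final 8 -2 N

n=0: pose=(8,-2,N); sL=30/13, sR=3; mL=15/13, mR=-99/26; mL+mR=-69/26 → advance -1; mR−mL=-129/26 → turn -1·90°
n=1: pose=(8,-3,E); sL=120/49, sR=120; mL=60/49, mR=-3060/49; mL+mR=-3000/49 → advance -1; mR−mL=-3120/49 → turn -1·90°
n=2: pose=(7,-3,S); sL=12, sR=60/17; mL=6, mR=-234/17; mL+mR=-132/17 → advance -1; mR−mL=-336/17 → turn -1·90°
n=3: pose=(7,-2,W); sL=120/13, sR=120/73; mL=60/13, mR=-9540/949; mL+mR=-5160/949 → advance -1; mR−mL=-13920/949 → turn -1·90°
n=4: pose=(8,-2,N); sL=30/13, sR=3; mL=15/13, mR=-99/26; mL+mR=-69/26 → advance -1; mR−mL=-129/26 → turn -1·90°
n=5: pose=(8,-3,E); sL=120/49, sR=120; mL=60/49, mR=-3060/49; mL+mR=-3000/49 → advance -1; mR−mL=-3120/49 → turn -1·90°
n=6: pose=(7,-3,S); sL=12, sR=60/17; mL=6, mR=-234/17; mL+mR=-132/17 → advance -1; mR−mL=-336/17 → turn -1·90°
n=7: pose=(7,-2,W); sL=120/13, sR=120/73; mL=60/13, mR=-9540/949; mL+mR=-5160/949 → advance -1; mR−mL=-13920/949 → turn -1·90°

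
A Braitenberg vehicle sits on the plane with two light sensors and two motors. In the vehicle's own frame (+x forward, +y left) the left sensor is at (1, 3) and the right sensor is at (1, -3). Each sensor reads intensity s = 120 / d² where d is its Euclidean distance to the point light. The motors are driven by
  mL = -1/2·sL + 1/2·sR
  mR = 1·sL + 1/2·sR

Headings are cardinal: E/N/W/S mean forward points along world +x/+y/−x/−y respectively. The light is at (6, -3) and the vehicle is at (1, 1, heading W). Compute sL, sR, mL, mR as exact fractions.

left sensor world pos  = (0, -2); dL² = 37
right sensor world pos = (0, 4); dR² = 85
sL = 120/37 = 120/37
sR = 120/85 = 24/17
mL = -1/2·sL + 1/2·sR = -576/629
mR = 1·sL + 1/2·sR = 2484/629

120/37 24/17 -576/629 2484/629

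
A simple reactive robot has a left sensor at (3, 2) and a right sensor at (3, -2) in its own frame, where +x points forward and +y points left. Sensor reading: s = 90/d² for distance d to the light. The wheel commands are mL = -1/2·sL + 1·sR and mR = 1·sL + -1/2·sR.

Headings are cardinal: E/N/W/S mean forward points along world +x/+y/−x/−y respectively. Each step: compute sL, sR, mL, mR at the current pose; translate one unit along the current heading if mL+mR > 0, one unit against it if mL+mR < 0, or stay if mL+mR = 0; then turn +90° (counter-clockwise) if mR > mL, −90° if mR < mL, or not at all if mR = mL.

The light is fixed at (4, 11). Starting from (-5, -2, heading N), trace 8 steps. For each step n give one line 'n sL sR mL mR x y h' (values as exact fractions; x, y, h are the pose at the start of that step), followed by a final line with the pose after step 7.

0 90/221 90/149 13185/32929 3465/32929 -5 -2 N
1 45/68 45/116 225/3944 1845/3944 -5 -1 E
2 90/181 10/13 1225/2353 265/2353 -4 -1 N
3 45/53 45/97 405/10282 6345/10282 -4 0 E
4 18/29 90/89 1809/2581 297/2581 -3 0 N
5 9/8 9/16 0 27/32 -3 1 E
6 90/113 18/13 1449/1469 153/1469 -2 1 N
7 45/29 9/13 -63/754 909/754 -2 2 E
final -1 2 N

n=0: pose=(-5,-2,N); sL=90/221, sR=90/149; mL=13185/32929, mR=3465/32929; mL+mR=16650/32929 → advance +1; mR−mL=-9720/32929 → turn -1·90°
n=1: pose=(-5,-1,E); sL=45/68, sR=45/116; mL=225/3944, mR=1845/3944; mL+mR=1035/1972 → advance +1; mR−mL=405/986 → turn +1·90°
n=2: pose=(-4,-1,N); sL=90/181, sR=10/13; mL=1225/2353, mR=265/2353; mL+mR=1490/2353 → advance +1; mR−mL=-960/2353 → turn -1·90°
n=3: pose=(-4,0,E); sL=45/53, sR=45/97; mL=405/10282, mR=6345/10282; mL+mR=3375/5141 → advance +1; mR−mL=2970/5141 → turn +1·90°
n=4: pose=(-3,0,N); sL=18/29, sR=90/89; mL=1809/2581, mR=297/2581; mL+mR=2106/2581 → advance +1; mR−mL=-1512/2581 → turn -1·90°
n=5: pose=(-3,1,E); sL=9/8, sR=9/16; mL=0, mR=27/32; mL+mR=27/32 → advance +1; mR−mL=27/32 → turn +1·90°
n=6: pose=(-2,1,N); sL=90/113, sR=18/13; mL=1449/1469, mR=153/1469; mL+mR=1602/1469 → advance +1; mR−mL=-1296/1469 → turn -1·90°
n=7: pose=(-2,2,E); sL=45/29, sR=9/13; mL=-63/754, mR=909/754; mL+mR=423/377 → advance +1; mR−mL=486/377 → turn +1·90°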